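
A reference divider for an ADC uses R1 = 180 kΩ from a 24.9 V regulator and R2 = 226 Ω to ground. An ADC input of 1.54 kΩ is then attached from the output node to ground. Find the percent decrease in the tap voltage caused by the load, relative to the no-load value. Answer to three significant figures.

12.8 %

The divider's output (Thévenin) resistance is R1‖R2 = 225.7 Ω.
Fractional drop under load = R_th/(R_th + R_L) = 225.7 / (225.7 + 1540) = 0.1278.
So the output falls by 12.8 %.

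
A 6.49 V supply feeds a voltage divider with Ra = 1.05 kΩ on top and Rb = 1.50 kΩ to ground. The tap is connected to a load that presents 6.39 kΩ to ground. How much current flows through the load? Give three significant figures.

I_L ≈ 0.545 mA

Rb‖R_L = 1.215 kΩ; V_out = 6.49 × 1.215/2.265 = 3.481 V.
I_L = V_out / R_L = 3.481 / 6.39 kΩ = 0.545 mA.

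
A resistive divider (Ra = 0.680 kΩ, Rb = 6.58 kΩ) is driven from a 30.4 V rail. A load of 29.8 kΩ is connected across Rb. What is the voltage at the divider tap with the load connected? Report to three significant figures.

V_out ≈ 27.0 V

The load sits in parallel with Rb: Rb‖R_L = (6580 × 29800) / (6580 + 29800) = 5390 Ω.
V_out = 30.4 × 5390 / (680 + 5390) = 30.4 × 5390/6070 = 27.0 V.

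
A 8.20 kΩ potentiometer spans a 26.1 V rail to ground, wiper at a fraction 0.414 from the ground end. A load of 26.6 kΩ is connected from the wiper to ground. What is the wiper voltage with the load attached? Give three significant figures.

The wiper splits the pot into (1−α)R = 4.805 kΩ above and αR = 3.395 kΩ below.
Lower section ‖ load = 3.011 kΩ.
V_wiper = 26.1 × 3.011/(4.805 + 3.011) = 10.1 V.

V ≈ 10.1 V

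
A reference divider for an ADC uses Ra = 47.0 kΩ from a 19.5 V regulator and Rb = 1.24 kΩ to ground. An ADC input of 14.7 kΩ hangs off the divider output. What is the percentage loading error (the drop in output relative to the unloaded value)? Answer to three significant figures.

The divider's output (Thévenin) resistance is Ra‖Rb = 1.208 kΩ.
Fractional drop under load = R_th/(R_th + R_L) = 1.208 / (1.208 + 14.7) = 0.07594.
So the output falls by 7.59 %.

7.59 %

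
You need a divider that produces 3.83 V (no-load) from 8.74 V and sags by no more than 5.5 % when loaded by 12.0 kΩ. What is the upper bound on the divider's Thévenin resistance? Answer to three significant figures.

Loading drop = R_th/(R_th + R_L) ≤ 0.0550, so R_th ≤ R_L · ε/(1−ε) = 12.0 kΩ × 0.0550/0.9450 = 698 Ω.
(Any R1, R2 with R2/(R1+R2) = 0.438 and R1‖R2 ≤ 698 Ω will meet the spec.)

R_th ≤ 698 Ω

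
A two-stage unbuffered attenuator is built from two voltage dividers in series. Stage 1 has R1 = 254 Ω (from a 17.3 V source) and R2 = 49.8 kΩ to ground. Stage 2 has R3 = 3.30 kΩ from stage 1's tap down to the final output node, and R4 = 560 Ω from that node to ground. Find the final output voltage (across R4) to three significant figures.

Stage 2 presents R3+R4 = 3860 Ω as a load on stage 1's tap.
Stage 1's lower leg becomes R2‖(R3+R4) = 3582 Ω, so V_mid = 17.3 × 3582/3836 = 16.15 V.
Stage 2 is itself unloaded: V_out = V_mid × R4/(R3+R4) = 16.15 × 560/3860 = 2.34 V.

V_out ≈ 2.34 V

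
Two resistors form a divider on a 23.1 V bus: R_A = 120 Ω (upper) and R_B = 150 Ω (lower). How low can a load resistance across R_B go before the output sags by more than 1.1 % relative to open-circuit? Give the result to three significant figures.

Output resistance R_th = R_A‖R_B = (120 × 150)/270.0 = 66.67 Ω.
The fractional drop is R_th/(R_th + R_L); requiring this ≤ 0.0110 gives R_L ≥ R_th(1/0.0110 − 1) = 66.67 × 89.91 = 5.99 kΩ.

R_L(min) ≈ 5.99 kΩ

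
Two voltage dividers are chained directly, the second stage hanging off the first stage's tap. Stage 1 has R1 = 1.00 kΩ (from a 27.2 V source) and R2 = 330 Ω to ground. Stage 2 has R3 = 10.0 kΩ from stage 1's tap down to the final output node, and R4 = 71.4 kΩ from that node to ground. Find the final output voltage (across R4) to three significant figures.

V_out ≈ 5.90 V

Stage 2 presents R3+R4 = 81400 Ω as a load on stage 1's tap.
Stage 1's lower leg becomes R2‖(R3+R4) = 328.7 Ω, so V_mid = 27.2 × 328.7/1329 = 6.728 V.
Stage 2 is itself unloaded: V_out = V_mid × R4/(R3+R4) = 6.728 × 71400/81400 = 5.90 V.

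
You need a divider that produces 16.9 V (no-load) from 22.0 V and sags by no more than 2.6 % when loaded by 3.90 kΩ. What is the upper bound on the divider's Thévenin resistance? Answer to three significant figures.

R_th ≤ 104 Ω

Loading drop = R_th/(R_th + R_L) ≤ 0.0260, so R_th ≤ R_L · ε/(1−ε) = 3.90 kΩ × 0.0260/0.9740 = 104 Ω.
(Any R1, R2 with R2/(R1+R2) = 0.768 and R1‖R2 ≤ 104 Ω will meet the spec.)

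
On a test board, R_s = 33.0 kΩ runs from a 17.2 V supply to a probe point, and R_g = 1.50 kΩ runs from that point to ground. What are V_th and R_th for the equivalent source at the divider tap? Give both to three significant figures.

V_th is the open-circuit tap voltage: 17.2 × 1.50/(33.0 + 1.50) = 0.748 V.
With the supply zeroed, R_s and R_g appear in parallel from the tap: R_th = R_s‖R_g = (33.0 × 1.50)/34.50 = 1.43 kΩ.

V_th = 0.748 V, R_th = 1.43 kΩ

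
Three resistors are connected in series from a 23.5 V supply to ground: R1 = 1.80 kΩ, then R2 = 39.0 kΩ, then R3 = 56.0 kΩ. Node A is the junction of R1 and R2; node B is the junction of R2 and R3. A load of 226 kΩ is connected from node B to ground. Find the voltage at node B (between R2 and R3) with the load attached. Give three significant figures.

V ≈ 12.3 V

At node B, R3 is in parallel with the load: R3‖R_L = 44.88 kΩ.
Below node A the resistance is R2 + (R3‖R_L) = 83.88 kΩ, so V_A = 23.5 × 83.88/85.68 = 23.01 V.
Then V_B = V_A × (R3‖R_L)/(R2 + R3‖R_L) = 23.01 × 44.88/83.88 = 12.3 V.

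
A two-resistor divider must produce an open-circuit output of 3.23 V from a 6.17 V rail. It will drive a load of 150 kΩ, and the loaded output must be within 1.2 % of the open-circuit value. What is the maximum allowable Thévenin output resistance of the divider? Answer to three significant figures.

Loading drop = R_th/(R_th + R_L) ≤ 0.0120, so R_th ≤ R_L · ε/(1−ε) = 150 kΩ × 0.0120/0.9880 = 1.82 kΩ.
(Any R1, R2 with R2/(R1+R2) = 0.524 and R1‖R2 ≤ 1.82 kΩ will meet the spec.)

R_th ≤ 1.82 kΩ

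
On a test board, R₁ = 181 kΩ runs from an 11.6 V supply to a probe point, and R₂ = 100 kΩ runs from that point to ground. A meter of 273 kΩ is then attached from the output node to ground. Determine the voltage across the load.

The load sits in parallel with R₂: R₂‖R_L = (100 × 273) / (100 + 273) = 73.19 kΩ.
V_out = 11.6 × 73.19 / (181 + 73.19) = 11.6 × 73.19/254.2 = 3.34 V.

V_out ≈ 3.34 V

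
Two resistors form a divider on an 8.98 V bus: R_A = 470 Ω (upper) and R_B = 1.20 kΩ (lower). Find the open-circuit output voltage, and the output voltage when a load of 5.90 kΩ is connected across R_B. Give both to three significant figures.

Unloaded: 6.45 V; loaded: 6.10 V

Open-circuit: V = 8.98 × 1200/(470 + 1200) = 6.45 V.
With the load, R_B becomes R_B‖R_L = 997.2 Ω, so V = 8.98 × 997.2/1467 = 6.10 V.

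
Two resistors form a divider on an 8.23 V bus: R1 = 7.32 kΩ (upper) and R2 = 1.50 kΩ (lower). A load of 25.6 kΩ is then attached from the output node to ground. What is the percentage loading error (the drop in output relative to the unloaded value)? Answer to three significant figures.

4.64 %

The divider's output (Thévenin) resistance is R1‖R2 = 1.245 kΩ.
Fractional drop under load = R_th/(R_th + R_L) = 1.245 / (1.245 + 25.6) = 0.04637.
So the output falls by 4.64 %.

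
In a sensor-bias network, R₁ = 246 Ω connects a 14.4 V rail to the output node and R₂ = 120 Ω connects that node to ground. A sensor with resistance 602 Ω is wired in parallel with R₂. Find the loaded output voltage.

The load sits in parallel with R₂: R₂‖R_L = (120 × 602) / (120 + 602) = 100.1 Ω.
V_out = 14.4 × 100.1 / (246 + 100.1) = 14.4 × 100.1/346.1 = 4.16 V.

V_out ≈ 4.16 V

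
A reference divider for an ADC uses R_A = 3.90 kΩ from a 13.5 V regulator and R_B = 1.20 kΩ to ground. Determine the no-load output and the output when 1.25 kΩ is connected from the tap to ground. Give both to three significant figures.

Open-circuit: V = 13.5 × 1.20/(3.90 + 1.20) = 3.18 V.
With the load, R_B becomes R_B‖R_L = 0.6122 kΩ, so V = 13.5 × 0.6122/4.512 = 1.83 V.

Unloaded: 3.18 V; loaded: 1.83 V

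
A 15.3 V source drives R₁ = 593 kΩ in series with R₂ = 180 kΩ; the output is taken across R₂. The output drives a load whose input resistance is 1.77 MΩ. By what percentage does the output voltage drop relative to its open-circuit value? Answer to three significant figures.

The divider's output (Thévenin) resistance is R₁‖R₂ = 138.1 kΩ.
Fractional drop under load = R_th/(R_th + R_L) = 138.1 / (138.1 + 1770) = 0.07237.
So the output falls by 7.24 %.

7.24 %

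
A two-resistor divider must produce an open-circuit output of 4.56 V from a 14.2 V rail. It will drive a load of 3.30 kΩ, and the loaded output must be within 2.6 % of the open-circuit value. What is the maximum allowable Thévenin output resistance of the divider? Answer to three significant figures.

R_th ≤ 88.1 Ω

Loading drop = R_th/(R_th + R_L) ≤ 0.0260, so R_th ≤ R_L · ε/(1−ε) = 3.30 kΩ × 0.0260/0.9740 = 88.1 Ω.
(Any R1, R2 with R2/(R1+R2) = 0.321 and R1‖R2 ≤ 88.1 Ω will meet the spec.)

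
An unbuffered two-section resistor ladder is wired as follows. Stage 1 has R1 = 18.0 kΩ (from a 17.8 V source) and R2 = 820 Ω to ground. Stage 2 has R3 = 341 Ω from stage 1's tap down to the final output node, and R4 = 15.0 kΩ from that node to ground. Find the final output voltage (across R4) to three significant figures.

Stage 2 presents R3+R4 = 15340 Ω as a load on stage 1's tap.
Stage 1's lower leg becomes R2‖(R3+R4) = 778.4 Ω, so V_mid = 17.8 × 778.4/18780 = 0.7378 V.
Stage 2 is itself unloaded: V_out = V_mid × R4/(R3+R4) = 0.7378 × 15000/15340 = 0.721 V.

V_out ≈ 0.721 V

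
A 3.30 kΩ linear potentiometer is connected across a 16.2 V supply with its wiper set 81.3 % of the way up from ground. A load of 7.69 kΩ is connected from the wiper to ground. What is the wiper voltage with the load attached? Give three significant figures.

V ≈ 12.4 V

The wiper splits the pot into (1−α)R = 617.1 Ω above and αR = 2683 Ω below.
Lower section ‖ load = 1989 Ω.
V_wiper = 16.2 × 1989/(617.1 + 1989) = 12.4 V.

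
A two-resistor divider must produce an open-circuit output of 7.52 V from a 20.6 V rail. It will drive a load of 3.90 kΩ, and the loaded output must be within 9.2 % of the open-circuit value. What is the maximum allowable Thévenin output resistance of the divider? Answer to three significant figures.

R_th ≤ 395 Ω

Loading drop = R_th/(R_th + R_L) ≤ 0.0920, so R_th ≤ R_L · ε/(1−ε) = 3.90 kΩ × 0.0920/0.9080 = 395 Ω.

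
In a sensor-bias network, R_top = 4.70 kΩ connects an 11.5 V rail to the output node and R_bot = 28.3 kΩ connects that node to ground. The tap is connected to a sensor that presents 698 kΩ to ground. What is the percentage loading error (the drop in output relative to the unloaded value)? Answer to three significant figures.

The divider's output (Thévenin) resistance is R_top‖R_bot = 4.031 kΩ.
Fractional drop under load = R_th/(R_th + R_L) = 4.031 / (4.031 + 698) = 0.005741.
So the output falls by 0.574 %.

0.574 %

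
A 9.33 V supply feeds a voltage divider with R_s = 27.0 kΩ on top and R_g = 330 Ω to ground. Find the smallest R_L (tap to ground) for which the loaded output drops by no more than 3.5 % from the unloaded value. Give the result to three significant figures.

R_L(min) ≈ 8.99 kΩ

Output resistance R_th = R_s‖R_g = (27000 × 330)/27330 = 326.0 Ω.
The fractional drop is R_th/(R_th + R_L); requiring this ≤ 0.0350 gives R_L ≥ R_th(1/0.0350 − 1) = 326.0 × 27.57 = 8.99 kΩ.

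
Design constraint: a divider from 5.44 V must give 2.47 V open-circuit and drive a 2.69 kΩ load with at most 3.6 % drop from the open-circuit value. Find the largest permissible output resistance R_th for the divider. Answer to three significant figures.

Loading drop = R_th/(R_th + R_L) ≤ 0.0360, so R_th ≤ R_L · ε/(1−ε) = 2.69 kΩ × 0.0360/0.9640 = 100 Ω.

R_th ≤ 100 Ω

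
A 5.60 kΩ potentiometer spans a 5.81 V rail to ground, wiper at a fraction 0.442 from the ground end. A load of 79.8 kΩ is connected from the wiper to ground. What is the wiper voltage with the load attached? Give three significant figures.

The wiper splits the pot into (1−α)R = 3.125 kΩ above and αR = 2.475 kΩ below.
Lower section ‖ load = 2.401 kΩ.
V_wiper = 5.81 × 2.401/(3.125 + 2.401) = 2.52 V.

V ≈ 2.52 V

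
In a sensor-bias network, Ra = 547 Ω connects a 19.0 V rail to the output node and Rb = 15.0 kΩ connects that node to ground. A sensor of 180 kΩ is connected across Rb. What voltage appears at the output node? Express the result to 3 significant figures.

V_out ≈ 18.3 V

The load sits in parallel with Rb: Rb‖R_L = (15000 × 180000) / (15000 + 180000) = 13850 Ω.
V_out = 19.0 × 13850 / (547 + 13850) = 19.0 × 13850/14390 = 18.3 V.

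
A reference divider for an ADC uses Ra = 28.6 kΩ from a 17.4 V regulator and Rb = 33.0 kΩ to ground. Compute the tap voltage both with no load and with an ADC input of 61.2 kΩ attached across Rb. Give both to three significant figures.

Unloaded: 9.32 V; loaded: 7.46 V

Open-circuit: V = 17.4 × 33.0/(28.6 + 33.0) = 9.32 V.
With the load, Rb becomes Rb‖R_L = 21.44 kΩ, so V = 17.4 × 21.44/50.04 = 7.46 V.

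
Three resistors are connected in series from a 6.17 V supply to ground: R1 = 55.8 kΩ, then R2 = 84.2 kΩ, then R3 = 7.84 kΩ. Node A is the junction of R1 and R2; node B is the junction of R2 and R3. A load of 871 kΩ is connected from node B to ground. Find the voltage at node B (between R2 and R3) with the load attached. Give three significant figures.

At node B, R3 is in parallel with the load: R3‖R_L = 7.770 kΩ.
Below node A the resistance is R2 + (R3‖R_L) = 91.97 kΩ, so V_A = 6.17 × 91.97/147.8 = 3.840 V.
Then V_B = V_A × (R3‖R_L)/(R2 + R3‖R_L) = 3.840 × 7.770/91.97 = 0.324 V.

V ≈ 0.324 V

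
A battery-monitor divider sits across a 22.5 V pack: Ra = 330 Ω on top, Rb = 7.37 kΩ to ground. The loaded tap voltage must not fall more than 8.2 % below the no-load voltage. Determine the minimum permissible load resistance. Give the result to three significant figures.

Output resistance R_th = Ra‖Rb = (330 × 7370)/7700 = 315.9 Ω.
The fractional drop is R_th/(R_th + R_L); requiring this ≤ 0.0820 gives R_L ≥ R_th(1/0.0820 − 1) = 315.9 × 11.20 = 3.54 kΩ.

R_L(min) ≈ 3.54 kΩ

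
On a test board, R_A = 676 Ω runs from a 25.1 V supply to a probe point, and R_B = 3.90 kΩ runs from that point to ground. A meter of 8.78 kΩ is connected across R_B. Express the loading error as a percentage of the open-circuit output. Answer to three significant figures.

6.16 %

The divider's output (Thévenin) resistance is R_A‖R_B = 576.1 Ω.
Fractional drop under load = R_th/(R_th + R_L) = 576.1 / (576.1 + 8780) = 0.06158.
So the output falls by 6.16 %.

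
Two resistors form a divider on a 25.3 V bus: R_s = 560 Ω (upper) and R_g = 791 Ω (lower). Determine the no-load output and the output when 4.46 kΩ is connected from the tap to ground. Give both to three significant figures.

Open-circuit: V = 25.3 × 791/(560 + 791) = 14.8 V.
With the load, R_g becomes R_g‖R_L = 671.8 Ω, so V = 25.3 × 671.8/1232 = 13.8 V.

Unloaded: 14.8 V; loaded: 13.8 V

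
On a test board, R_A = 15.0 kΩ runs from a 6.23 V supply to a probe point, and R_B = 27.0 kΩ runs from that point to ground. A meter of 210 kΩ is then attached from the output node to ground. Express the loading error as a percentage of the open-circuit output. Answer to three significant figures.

4.39 %

The divider's output (Thévenin) resistance is R_A‖R_B = 9.643 kΩ.
Fractional drop under load = R_th/(R_th + R_L) = 9.643 / (9.643 + 210) = 0.04390.
So the output falls by 4.39 %.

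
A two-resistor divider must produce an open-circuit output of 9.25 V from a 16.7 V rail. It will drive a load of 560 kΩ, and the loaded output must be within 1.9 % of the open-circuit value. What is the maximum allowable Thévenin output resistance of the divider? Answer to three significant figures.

Loading drop = R_th/(R_th + R_L) ≤ 0.0190, so R_th ≤ R_L · ε/(1−ε) = 560 kΩ × 0.0190/0.9810 = 10.8 kΩ.
(Any R1, R2 with R2/(R1+R2) = 0.554 and R1‖R2 ≤ 10.8 kΩ will meet the spec.)

R_th ≤ 10.8 kΩ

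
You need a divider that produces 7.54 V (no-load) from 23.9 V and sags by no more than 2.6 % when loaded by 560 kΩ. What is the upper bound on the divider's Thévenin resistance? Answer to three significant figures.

Loading drop = R_th/(R_th + R_L) ≤ 0.0260, so R_th ≤ R_L · ε/(1−ε) = 560 kΩ × 0.0260/0.9740 = 14.9 kΩ.
(Any R1, R2 with R2/(R1+R2) = 0.315 and R1‖R2 ≤ 14.9 kΩ will meet the spec.)

R_th ≤ 14.9 kΩ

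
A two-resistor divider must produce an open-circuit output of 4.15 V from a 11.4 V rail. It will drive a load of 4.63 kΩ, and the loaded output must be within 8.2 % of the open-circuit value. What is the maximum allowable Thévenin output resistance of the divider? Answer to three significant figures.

Loading drop = R_th/(R_th + R_L) ≤ 0.0820, so R_th ≤ R_L · ε/(1−ε) = 4.63 kΩ × 0.0820/0.9180 = 414 Ω.
(Any R1, R2 with R2/(R1+R2) = 0.364 and R1‖R2 ≤ 414 Ω will meet the spec.)

R_th ≤ 414 Ω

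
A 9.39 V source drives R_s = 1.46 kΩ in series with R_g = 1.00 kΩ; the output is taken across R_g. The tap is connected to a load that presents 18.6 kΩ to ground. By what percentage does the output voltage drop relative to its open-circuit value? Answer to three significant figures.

3.09 %

The divider's output (Thévenin) resistance is R_s‖R_g = 0.5935 kΩ.
Fractional drop under load = R_th/(R_th + R_L) = 0.5935 / (0.5935 + 18.6) = 0.03092.
So the output falls by 3.09 %.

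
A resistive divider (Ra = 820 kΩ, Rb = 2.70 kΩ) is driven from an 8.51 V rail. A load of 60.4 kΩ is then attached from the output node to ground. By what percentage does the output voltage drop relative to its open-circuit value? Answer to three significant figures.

The divider's output (Thévenin) resistance is Ra‖Rb = 2.691 kΩ.
Fractional drop under load = R_th/(R_th + R_L) = 2.691 / (2.691 + 60.4) = 0.04265.
So the output falls by 4.27 %.

4.27 %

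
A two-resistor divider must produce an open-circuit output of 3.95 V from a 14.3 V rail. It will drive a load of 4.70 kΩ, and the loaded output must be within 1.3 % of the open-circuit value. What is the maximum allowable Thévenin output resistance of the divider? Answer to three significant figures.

Loading drop = R_th/(R_th + R_L) ≤ 0.0130, so R_th ≤ R_L · ε/(1−ε) = 4.70 kΩ × 0.0130/0.9870 = 61.9 Ω.
(Any R1, R2 with R2/(R1+R2) = 0.276 and R1‖R2 ≤ 61.9 Ω will meet the spec.)

R_th ≤ 61.9 Ω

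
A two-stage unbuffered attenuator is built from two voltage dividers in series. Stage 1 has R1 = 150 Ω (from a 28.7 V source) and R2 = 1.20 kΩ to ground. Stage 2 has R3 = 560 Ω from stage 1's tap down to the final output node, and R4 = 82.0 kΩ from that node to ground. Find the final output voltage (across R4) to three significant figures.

V_out ≈ 25.3 V

Stage 2 presents R3+R4 = 82560 Ω as a load on stage 1's tap.
Stage 1's lower leg becomes R2‖(R3+R4) = 1183 Ω, so V_mid = 28.7 × 1183/1333 = 25.47 V.
Stage 2 is itself unloaded: V_out = V_mid × R4/(R3+R4) = 25.47 × 82000/82560 = 25.3 V.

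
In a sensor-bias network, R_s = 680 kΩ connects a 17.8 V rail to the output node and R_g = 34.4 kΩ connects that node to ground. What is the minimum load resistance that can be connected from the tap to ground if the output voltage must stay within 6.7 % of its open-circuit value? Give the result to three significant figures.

Output resistance R_th = R_s‖R_g = (680 × 34.4)/714.4 = 32.74 kΩ.
The fractional drop is R_th/(R_th + R_L); requiring this ≤ 0.0670 gives R_L ≥ R_th(1/0.0670 − 1) = 32.74 × 13.93 = 456 kΩ.

R_L(min) ≈ 456 kΩ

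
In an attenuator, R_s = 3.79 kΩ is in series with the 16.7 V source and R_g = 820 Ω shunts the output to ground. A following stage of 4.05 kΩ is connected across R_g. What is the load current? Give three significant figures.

R_g‖R_L = 681.9 Ω; V_out = 16.7 × 681.9/4472 = 2.547 V.
I_L = V_out / R_L = 2.547 / 4.05 kΩ = 0.629 mA.

I_L ≈ 0.629 mA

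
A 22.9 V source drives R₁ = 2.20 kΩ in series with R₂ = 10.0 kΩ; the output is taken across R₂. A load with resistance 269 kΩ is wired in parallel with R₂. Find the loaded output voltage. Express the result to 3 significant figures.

The load sits in parallel with R₂: R₂‖R_L = (10.0 × 269) / (10.0 + 269) = 9.642 kΩ.
V_out = 22.9 × 9.642 / (2.20 + 9.642) = 22.9 × 9.642/11.84 = 18.6 V.
(Unloaded it would have been 18.8 V.)

V_out ≈ 18.6 V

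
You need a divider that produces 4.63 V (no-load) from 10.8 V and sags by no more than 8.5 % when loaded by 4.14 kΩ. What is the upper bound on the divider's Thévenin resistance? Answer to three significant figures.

R_th ≤ 385 Ω

Loading drop = R_th/(R_th + R_L) ≤ 0.0850, so R_th ≤ R_L · ε/(1−ε) = 4.14 kΩ × 0.0850/0.9150 = 385 Ω.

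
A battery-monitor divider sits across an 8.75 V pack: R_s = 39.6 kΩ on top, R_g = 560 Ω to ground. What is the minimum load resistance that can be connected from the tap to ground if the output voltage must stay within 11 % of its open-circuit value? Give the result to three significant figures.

R_L(min) ≈ 4.47 kΩ

Output resistance R_th = R_s‖R_g = (39600 × 560)/40160 = 552.2 Ω.
The fractional drop is R_th/(R_th + R_L); requiring this ≤ 0.110 gives R_L ≥ R_th(1/0.110 − 1) = 552.2 × 8.091 = 4.47 kΩ.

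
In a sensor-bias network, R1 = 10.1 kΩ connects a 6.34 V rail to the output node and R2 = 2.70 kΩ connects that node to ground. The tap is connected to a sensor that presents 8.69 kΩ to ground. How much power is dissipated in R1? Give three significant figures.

Total resistance from the source is R1 + (R2‖R_L) = 12.16 kΩ, so I = 6.34/12.16 kΩ = 0.5214 mA.
P = I²·R1 = (0.5214 mA)² × 10.1 kΩ = 2.75 mW.

P ≈ 2.75 mW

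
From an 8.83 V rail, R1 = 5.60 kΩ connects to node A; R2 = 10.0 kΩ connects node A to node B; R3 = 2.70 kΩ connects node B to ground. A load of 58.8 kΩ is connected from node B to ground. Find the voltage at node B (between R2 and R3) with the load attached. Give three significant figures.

At node B, R3 is in parallel with the load: R3‖R_L = 2.581 kΩ.
Below node A the resistance is R2 + (R3‖R_L) = 12.58 kΩ, so V_A = 8.83 × 12.58/18.18 = 6.110 V.
Then V_B = V_A × (R3‖R_L)/(R2 + R3‖R_L) = 6.110 × 2.581/12.58 = 1.25 V.

V ≈ 1.25 V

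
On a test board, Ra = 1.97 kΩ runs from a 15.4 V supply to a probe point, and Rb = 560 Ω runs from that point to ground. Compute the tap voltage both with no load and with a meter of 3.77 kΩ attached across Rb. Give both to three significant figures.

Unloaded: 3.41 V; loaded: 3.06 V

Open-circuit: V = 15.4 × 560/(1970 + 560) = 3.41 V.
With the load, Rb becomes Rb‖R_L = 487.6 Ω, so V = 15.4 × 487.6/2458 = 3.06 V.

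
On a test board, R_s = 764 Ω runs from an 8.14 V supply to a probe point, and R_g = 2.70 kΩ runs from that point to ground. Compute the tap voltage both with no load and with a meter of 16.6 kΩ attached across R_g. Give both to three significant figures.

Open-circuit: V = 8.14 × 2700/(764 + 2700) = 6.34 V.
With the load, R_g becomes R_g‖R_L = 2322 Ω, so V = 8.14 × 2322/3086 = 6.12 V.

Unloaded: 6.34 V; loaded: 6.12 V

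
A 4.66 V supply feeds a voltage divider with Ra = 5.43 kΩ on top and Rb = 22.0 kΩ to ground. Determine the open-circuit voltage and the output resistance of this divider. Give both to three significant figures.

V_th is the open-circuit tap voltage: 4.66 × 22.0/(5.43 + 22.0) = 3.74 V.
With the supply zeroed, Ra and Rb appear in parallel from the tap: R_th = Ra‖Rb = (5.43 × 22.0)/27.43 = 4.36 kΩ.

V_th = 3.74 V, R_th = 4.36 kΩ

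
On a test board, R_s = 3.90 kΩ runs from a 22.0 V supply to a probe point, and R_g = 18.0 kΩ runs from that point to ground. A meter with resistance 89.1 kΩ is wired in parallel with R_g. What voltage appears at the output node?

The load sits in parallel with R_g: R_g‖R_L = (18.0 × 89.1) / (18.0 + 89.1) = 14.97 kΩ.
V_out = 22.0 × 14.97 / (3.90 + 14.97) = 22.0 × 14.97/18.87 = 17.5 V.
(Unloaded it would have been 18.1 V.)

V_out ≈ 17.5 V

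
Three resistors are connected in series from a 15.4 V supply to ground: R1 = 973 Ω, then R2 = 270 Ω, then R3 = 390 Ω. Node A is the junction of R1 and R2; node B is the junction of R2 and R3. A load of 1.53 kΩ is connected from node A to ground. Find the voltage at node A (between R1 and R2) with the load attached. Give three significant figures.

Below node A the series string R2+R3 = 660.0 Ω sits in parallel with the 1530 Ω load: 461.1 Ω.
V_A = 15.4 × 461.1/(973 + 461.1) = 4.95 V.

V ≈ 4.95 V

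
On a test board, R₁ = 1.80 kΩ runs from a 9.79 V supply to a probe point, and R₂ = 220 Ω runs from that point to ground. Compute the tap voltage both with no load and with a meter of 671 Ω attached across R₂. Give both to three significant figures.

Unloaded: 1.07 V; loaded: 0.825 V

Open-circuit: V = 9.79 × 220/(1800 + 220) = 1.07 V.
With the load, R₂ becomes R₂‖R_L = 165.7 Ω, so V = 9.79 × 165.7/1966 = 0.825 V.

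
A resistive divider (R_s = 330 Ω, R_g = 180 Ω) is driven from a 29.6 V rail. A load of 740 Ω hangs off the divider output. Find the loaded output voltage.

The load sits in parallel with R_g: R_g‖R_L = (180 × 740) / (180 + 740) = 144.8 Ω.
V_out = 29.6 × 144.8 / (330 + 144.8) = 29.6 × 144.8/474.8 = 9.03 V.

V_out ≈ 9.03 V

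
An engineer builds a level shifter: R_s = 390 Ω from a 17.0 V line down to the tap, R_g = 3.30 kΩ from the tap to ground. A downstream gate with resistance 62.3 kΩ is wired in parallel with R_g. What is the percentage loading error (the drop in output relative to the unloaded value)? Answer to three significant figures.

0.557 %

The divider's output (Thévenin) resistance is R_s‖R_g = 348.8 Ω.
Fractional drop under load = R_th/(R_th + R_L) = 348.8 / (348.8 + 62300) = 0.005567.
So the output falls by 0.557 %.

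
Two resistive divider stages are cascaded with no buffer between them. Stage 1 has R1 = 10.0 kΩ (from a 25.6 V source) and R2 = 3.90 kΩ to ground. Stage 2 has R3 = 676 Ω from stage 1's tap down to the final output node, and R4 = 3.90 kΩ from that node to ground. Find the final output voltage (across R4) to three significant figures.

Stage 2 presents R3+R4 = 4576 Ω as a load on stage 1's tap.
Stage 1's lower leg becomes R2‖(R3+R4) = 2106 Ω, so V_mid = 25.6 × 2106/12110 = 4.453 V.
Stage 2 is itself unloaded: V_out = V_mid × R4/(R3+R4) = 4.453 × 3900/4576 = 3.79 V.

V_out ≈ 3.79 V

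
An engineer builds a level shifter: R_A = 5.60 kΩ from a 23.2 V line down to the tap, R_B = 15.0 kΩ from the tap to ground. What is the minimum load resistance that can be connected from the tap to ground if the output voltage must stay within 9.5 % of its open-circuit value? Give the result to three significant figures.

R_L(min) ≈ 38.8 kΩ

Output resistance R_th = R_A‖R_B = (5.60 × 15.0)/20.60 = 4.078 kΩ.
The fractional drop is R_th/(R_th + R_L); requiring this ≤ 0.0950 gives R_L ≥ R_th(1/0.0950 − 1) = 4.078 × 9.526 = 38.8 kΩ.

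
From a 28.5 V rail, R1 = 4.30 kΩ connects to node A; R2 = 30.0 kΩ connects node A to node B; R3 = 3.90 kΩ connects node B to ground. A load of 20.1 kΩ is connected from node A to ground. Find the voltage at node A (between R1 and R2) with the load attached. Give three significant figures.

Below node A the series string R2+R3 = 33.90 kΩ sits in parallel with the 20.1 kΩ load: 12.62 kΩ.
V_A = 28.5 × 12.62/(4.30 + 12.62) = 21.3 V.

V ≈ 21.3 V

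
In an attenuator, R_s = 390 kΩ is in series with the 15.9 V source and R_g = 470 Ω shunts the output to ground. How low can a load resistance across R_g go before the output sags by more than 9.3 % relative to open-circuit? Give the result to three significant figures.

R_L(min) ≈ 4.58 kΩ

Output resistance R_th = R_s‖R_g = (390000 × 470)/390500 = 469.4 Ω.
The fractional drop is R_th/(R_th + R_L); requiring this ≤ 0.0930 gives R_L ≥ R_th(1/0.0930 − 1) = 469.4 × 9.753 = 4.58 kΩ.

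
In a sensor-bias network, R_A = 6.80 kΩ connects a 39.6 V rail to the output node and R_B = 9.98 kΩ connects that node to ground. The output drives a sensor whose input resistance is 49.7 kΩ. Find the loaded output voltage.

The load sits in parallel with R_B: R_B‖R_L = (9.98 × 49.7) / (9.98 + 49.7) = 8.311 kΩ.
V_out = 39.6 × 8.311 / (6.80 + 8.311) = 39.6 × 8.311/15.11 = 21.8 V.

V_out ≈ 21.8 V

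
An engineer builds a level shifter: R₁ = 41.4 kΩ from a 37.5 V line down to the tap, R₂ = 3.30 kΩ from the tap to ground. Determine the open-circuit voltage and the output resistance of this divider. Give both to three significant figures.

V_th = 2.77 V, R_th = 3.06 kΩ

V_th is the open-circuit tap voltage: 37.5 × 3.30/(41.4 + 3.30) = 2.77 V.
With the supply zeroed, R₁ and R₂ appear in parallel from the tap: R_th = R₁‖R₂ = (41.4 × 3.30)/44.70 = 3.06 kΩ.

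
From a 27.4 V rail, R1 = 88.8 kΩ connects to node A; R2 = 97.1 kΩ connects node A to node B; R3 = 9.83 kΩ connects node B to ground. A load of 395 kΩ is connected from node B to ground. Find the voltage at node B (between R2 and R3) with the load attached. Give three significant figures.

V ≈ 1.34 V

At node B, R3 is in parallel with the load: R3‖R_L = 9.591 kΩ.
Below node A the resistance is R2 + (R3‖R_L) = 106.7 kΩ, so V_A = 27.4 × 106.7/195.5 = 14.95 V.
Then V_B = V_A × (R3‖R_L)/(R2 + R3‖R_L) = 14.95 × 9.591/106.7 = 1.34 V.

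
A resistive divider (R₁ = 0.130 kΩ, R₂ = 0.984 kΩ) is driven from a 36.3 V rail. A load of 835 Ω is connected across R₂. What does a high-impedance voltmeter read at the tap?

V_out ≈ 28.2 V

The load sits in parallel with R₂: R₂‖R_L = (984 × 835) / (984 + 835) = 451.7 Ω.
V_out = 36.3 × 451.7 / (130 + 451.7) = 36.3 × 451.7/581.7 = 28.2 V.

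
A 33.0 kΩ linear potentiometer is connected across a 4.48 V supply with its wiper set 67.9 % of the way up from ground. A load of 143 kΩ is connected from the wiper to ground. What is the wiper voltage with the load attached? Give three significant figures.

The wiper splits the pot into (1−α)R = 10.59 kΩ above and αR = 22.41 kΩ below.
Lower section ‖ load = 19.37 kΩ.
V_wiper = 4.48 × 19.37/(10.59 + 19.37) = 2.90 V.

V ≈ 2.90 V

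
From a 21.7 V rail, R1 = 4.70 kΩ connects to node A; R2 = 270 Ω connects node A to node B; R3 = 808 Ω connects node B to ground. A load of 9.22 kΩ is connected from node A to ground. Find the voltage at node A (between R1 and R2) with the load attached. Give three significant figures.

Below node A the series string R2+R3 = 1078 Ω sits in parallel with the 9220 Ω load: 965.2 Ω.
V_A = 21.7 × 965.2/(4700 + 965.2) = 3.70 V.

V ≈ 3.70 V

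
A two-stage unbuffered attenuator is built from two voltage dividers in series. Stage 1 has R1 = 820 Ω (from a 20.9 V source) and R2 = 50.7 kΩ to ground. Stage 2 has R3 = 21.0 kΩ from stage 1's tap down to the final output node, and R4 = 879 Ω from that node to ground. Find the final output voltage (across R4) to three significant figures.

V_out ≈ 0.797 V

Stage 2 presents R3+R4 = 21880 Ω as a load on stage 1's tap.
Stage 1's lower leg becomes R2‖(R3+R4) = 15280 Ω, so V_mid = 20.9 × 15280/16100 = 19.84 V.
Stage 2 is itself unloaded: V_out = V_mid × R4/(R3+R4) = 19.84 × 879/21880 = 0.797 V.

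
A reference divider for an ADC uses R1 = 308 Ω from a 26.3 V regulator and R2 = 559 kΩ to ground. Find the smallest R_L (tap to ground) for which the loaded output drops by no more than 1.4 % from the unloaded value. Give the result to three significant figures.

Output resistance R_th = R1‖R2 = (308 × 559000)/559300 = 307.8 Ω.
The fractional drop is R_th/(R_th + R_L); requiring this ≤ 0.0140 gives R_L ≥ R_th(1/0.0140 − 1) = 307.8 × 70.43 = 21.7 kΩ.

R_L(min) ≈ 21.7 kΩ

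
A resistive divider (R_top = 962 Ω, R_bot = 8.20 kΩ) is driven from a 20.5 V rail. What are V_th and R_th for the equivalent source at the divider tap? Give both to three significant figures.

V_th = 18.3 V, R_th = 861 Ω

V_th is the open-circuit tap voltage: 20.5 × 8200/(962 + 8200) = 18.3 V.
With the supply zeroed, R_top and R_bot appear in parallel from the tap: R_th = R_top‖R_bot = (962 × 8200)/9162 = 861 Ω.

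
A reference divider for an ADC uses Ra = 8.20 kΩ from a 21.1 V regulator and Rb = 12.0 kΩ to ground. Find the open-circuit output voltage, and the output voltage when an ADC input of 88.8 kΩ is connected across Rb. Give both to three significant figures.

Open-circuit: V = 21.1 × 12.0/(8.20 + 12.0) = 12.5 V.
With the load, Rb becomes Rb‖R_L = 10.57 kΩ, so V = 21.1 × 10.57/18.77 = 11.9 V.

Unloaded: 12.5 V; loaded: 11.9 V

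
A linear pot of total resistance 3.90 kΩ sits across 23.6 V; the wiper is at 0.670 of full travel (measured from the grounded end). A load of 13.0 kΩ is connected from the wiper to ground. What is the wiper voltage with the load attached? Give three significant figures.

V ≈ 14.8 V

The wiper splits the pot into (1−α)R = 1.287 kΩ above and αR = 2.613 kΩ below.
Lower section ‖ load = 2.176 kΩ.
V_wiper = 23.6 × 2.176/(1.287 + 2.176) = 14.8 V.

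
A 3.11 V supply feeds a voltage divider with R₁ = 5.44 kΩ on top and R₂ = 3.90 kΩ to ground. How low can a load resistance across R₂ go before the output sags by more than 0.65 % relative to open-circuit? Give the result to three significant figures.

Output resistance R_th = R₁‖R₂ = (5.44 × 3.90)/9.340 = 2.272 kΩ.
The fractional drop is R_th/(R_th + R_L); requiring this ≤ 0.00650 gives R_L ≥ R_th(1/0.00650 − 1) = 2.272 × 152.8 = 347 kΩ.

R_L(min) ≈ 347 kΩ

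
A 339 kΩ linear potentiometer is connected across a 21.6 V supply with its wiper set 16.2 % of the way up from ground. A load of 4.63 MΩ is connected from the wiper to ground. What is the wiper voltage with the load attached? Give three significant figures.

The wiper splits the pot into (1−α)R = 284.1 kΩ above and αR = 54.92 kΩ below.
Lower section ‖ load = 54.27 kΩ.
V_wiper = 21.6 × 54.27/(284.1 + 54.27) = 3.46 V.

V ≈ 3.46 V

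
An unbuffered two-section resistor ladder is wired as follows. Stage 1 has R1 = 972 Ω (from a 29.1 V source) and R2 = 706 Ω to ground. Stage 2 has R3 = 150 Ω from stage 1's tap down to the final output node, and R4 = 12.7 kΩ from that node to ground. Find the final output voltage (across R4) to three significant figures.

Stage 2 presents R3+R4 = 12850 Ω as a load on stage 1's tap.
Stage 1's lower leg becomes R2‖(R3+R4) = 669.2 Ω, so V_mid = 29.1 × 669.2/1641 = 11.87 V.
Stage 2 is itself unloaded: V_out = V_mid × R4/(R3+R4) = 11.87 × 12700/12850 = 11.7 V.

V_out ≈ 11.7 V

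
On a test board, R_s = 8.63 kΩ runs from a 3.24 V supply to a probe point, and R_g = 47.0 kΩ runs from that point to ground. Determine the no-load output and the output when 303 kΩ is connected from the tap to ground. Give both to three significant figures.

Open-circuit: V = 3.24 × 47.0/(8.63 + 47.0) = 2.74 V.
With the load, R_g becomes R_g‖R_L = 40.69 kΩ, so V = 3.24 × 40.69/49.32 = 2.67 V.

Unloaded: 2.74 V; loaded: 2.67 V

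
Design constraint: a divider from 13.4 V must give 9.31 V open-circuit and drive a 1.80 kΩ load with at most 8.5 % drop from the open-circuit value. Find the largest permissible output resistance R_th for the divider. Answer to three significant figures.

R_th ≤ 167 Ω

Loading drop = R_th/(R_th + R_L) ≤ 0.0850, so R_th ≤ R_L · ε/(1−ε) = 1.80 kΩ × 0.0850/0.9150 = 167 Ω.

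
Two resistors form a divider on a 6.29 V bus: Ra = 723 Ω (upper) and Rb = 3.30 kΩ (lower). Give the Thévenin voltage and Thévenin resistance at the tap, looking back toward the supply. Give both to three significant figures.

V_th = 5.16 V, R_th = 593 Ω

V_th is the open-circuit tap voltage: 6.29 × 3300/(723 + 3300) = 5.16 V.
With the supply zeroed, Ra and Rb appear in parallel from the tap: R_th = Ra‖Rb = (723 × 3300)/4023 = 593 Ω.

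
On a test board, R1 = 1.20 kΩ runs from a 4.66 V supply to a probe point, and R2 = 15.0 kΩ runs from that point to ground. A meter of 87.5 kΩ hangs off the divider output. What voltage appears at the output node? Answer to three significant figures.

V_out ≈ 4.26 V

The load sits in parallel with R2: R2‖R_L = (15.0 × 87.5) / (15.0 + 87.5) = 12.80 kΩ.
V_out = 4.66 × 12.80 / (1.20 + 12.80) = 4.66 × 12.80/14.00 = 4.26 V.
(Unloaded it would have been 4.31 V.)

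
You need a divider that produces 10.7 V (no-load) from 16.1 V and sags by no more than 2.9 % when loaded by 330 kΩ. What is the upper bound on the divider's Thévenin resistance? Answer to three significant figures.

Loading drop = R_th/(R_th + R_L) ≤ 0.0290, so R_th ≤ R_L · ε/(1−ε) = 330 kΩ × 0.0290/0.9710 = 9.86 kΩ.
(Any R1, R2 with R2/(R1+R2) = 0.665 and R1‖R2 ≤ 9.86 kΩ will meet the spec.)

R_th ≤ 9.86 kΩ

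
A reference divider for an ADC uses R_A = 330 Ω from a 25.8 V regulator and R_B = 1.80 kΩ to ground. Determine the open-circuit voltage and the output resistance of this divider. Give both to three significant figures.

V_th is the open-circuit tap voltage: 25.8 × 1800/(330 + 1800) = 21.8 V.
With the supply zeroed, R_A and R_B appear in parallel from the tap: R_th = R_A‖R_B = (330 × 1800)/2130 = 279 Ω.

V_th = 21.8 V, R_th = 279 Ω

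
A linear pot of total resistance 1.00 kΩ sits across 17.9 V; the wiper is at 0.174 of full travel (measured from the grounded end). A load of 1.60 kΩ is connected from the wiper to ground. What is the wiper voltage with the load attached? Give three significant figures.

The wiper splits the pot into (1−α)R = 826.0 Ω above and αR = 174.0 Ω below.
Lower section ‖ load = 156.9 Ω.
V_wiper = 17.9 × 156.9/(826.0 + 156.9) = 2.86 V.

V ≈ 2.86 V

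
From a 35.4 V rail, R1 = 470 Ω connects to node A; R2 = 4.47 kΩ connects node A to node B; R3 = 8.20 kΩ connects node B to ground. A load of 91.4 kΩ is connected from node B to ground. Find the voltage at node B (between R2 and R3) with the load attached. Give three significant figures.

V ≈ 21.4 V

At node B, R3 is in parallel with the load: R3‖R_L = 7525 Ω.
Below node A the resistance is R2 + (R3‖R_L) = 11990 Ω, so V_A = 35.4 × 11990/12460 = 34.07 V.
Then V_B = V_A × (R3‖R_L)/(R2 + R3‖R_L) = 34.07 × 7525/11990 = 21.4 V.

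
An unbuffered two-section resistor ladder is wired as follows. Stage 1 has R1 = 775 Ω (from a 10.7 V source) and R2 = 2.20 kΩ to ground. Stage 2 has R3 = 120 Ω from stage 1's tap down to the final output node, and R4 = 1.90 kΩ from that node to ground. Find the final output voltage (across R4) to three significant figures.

Stage 2 presents R3+R4 = 2020 Ω as a load on stage 1's tap.
Stage 1's lower leg becomes R2‖(R3+R4) = 1053 Ω, so V_mid = 10.7 × 1053/1828 = 6.164 V.
Stage 2 is itself unloaded: V_out = V_mid × R4/(R3+R4) = 6.164 × 1900/2020 = 5.80 V.

V_out ≈ 5.80 V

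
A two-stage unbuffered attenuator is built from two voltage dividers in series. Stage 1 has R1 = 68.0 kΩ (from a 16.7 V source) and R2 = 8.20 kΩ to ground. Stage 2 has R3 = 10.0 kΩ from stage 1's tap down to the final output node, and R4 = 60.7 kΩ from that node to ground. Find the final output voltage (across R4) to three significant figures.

Stage 2 presents R3+R4 = 70.70 kΩ as a load on stage 1's tap.
Stage 1's lower leg becomes R2‖(R3+R4) = 7.348 kΩ, so V_mid = 16.7 × 7.348/75.35 = 1.629 V.
Stage 2 is itself unloaded: V_out = V_mid × R4/(R3+R4) = 1.629 × 60.7/70.70 = 1.40 V.

V_out ≈ 1.40 V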